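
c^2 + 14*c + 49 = (c + 7)^2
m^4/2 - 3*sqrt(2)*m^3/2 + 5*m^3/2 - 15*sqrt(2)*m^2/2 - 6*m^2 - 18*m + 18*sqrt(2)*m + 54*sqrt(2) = (m/2 + 1)*(m - 3)*(m + 6)*(m - 3*sqrt(2))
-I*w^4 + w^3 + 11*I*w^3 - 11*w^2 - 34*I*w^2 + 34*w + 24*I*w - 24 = (w - 6)*(w - 4)*(w - 1)*(-I*w + 1)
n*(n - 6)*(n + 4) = n^3 - 2*n^2 - 24*n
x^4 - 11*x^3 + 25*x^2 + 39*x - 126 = (x - 7)*(x - 3)^2*(x + 2)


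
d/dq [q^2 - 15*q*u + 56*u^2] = 2*q - 15*u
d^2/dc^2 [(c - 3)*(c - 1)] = 2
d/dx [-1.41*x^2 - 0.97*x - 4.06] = -2.82*x - 0.97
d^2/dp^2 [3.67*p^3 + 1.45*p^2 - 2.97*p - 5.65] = 22.02*p + 2.9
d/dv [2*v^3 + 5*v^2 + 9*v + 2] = 6*v^2 + 10*v + 9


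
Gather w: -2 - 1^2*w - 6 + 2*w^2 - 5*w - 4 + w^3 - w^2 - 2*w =w^3 + w^2 - 8*w - 12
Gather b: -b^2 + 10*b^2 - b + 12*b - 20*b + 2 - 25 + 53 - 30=9*b^2 - 9*b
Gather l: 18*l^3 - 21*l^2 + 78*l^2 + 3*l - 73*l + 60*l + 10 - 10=18*l^3 + 57*l^2 - 10*l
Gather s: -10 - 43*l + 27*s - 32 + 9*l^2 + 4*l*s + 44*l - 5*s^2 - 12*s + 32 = 9*l^2 + l - 5*s^2 + s*(4*l + 15) - 10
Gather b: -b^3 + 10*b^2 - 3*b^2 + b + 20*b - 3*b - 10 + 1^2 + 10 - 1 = -b^3 + 7*b^2 + 18*b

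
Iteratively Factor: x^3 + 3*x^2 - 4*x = (x + 4)*(x^2 - x) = x*(x + 4)*(x - 1)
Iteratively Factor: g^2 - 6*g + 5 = (g - 5)*(g - 1)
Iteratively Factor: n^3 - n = (n + 1)*(n^2 - n) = n*(n + 1)*(n - 1)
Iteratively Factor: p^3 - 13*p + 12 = (p - 1)*(p^2 + p - 12) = (p - 3)*(p - 1)*(p + 4)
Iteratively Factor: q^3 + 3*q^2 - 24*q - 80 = (q - 5)*(q^2 + 8*q + 16) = (q - 5)*(q + 4)*(q + 4)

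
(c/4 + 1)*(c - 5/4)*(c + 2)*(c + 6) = c^4/4 + 43*c^3/16 + 29*c^2/4 - 7*c/4 - 15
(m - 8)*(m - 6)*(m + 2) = m^3 - 12*m^2 + 20*m + 96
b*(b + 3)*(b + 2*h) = b^3 + 2*b^2*h + 3*b^2 + 6*b*h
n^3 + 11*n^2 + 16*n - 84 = (n - 2)*(n + 6)*(n + 7)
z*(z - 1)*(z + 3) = z^3 + 2*z^2 - 3*z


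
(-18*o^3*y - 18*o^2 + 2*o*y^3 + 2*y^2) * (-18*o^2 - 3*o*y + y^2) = 324*o^5*y + 54*o^4*y^2 + 324*o^4 - 54*o^3*y^3 + 54*o^3*y - 6*o^2*y^4 - 54*o^2*y^2 + 2*o*y^5 - 6*o*y^3 + 2*y^4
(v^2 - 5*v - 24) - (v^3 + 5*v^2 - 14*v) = -v^3 - 4*v^2 + 9*v - 24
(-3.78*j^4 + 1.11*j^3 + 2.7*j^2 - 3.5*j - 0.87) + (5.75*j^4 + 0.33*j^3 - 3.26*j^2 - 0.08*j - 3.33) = 1.97*j^4 + 1.44*j^3 - 0.56*j^2 - 3.58*j - 4.2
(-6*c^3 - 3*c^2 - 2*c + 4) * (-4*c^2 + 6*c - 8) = 24*c^5 - 24*c^4 + 38*c^3 - 4*c^2 + 40*c - 32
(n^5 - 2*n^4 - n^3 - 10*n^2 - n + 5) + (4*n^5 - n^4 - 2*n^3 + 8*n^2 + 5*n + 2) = 5*n^5 - 3*n^4 - 3*n^3 - 2*n^2 + 4*n + 7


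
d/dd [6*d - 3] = 6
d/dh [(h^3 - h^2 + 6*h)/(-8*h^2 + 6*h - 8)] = (-4*h^4 + 6*h^3 + 9*h^2 + 8*h - 24)/(2*(16*h^4 - 24*h^3 + 41*h^2 - 24*h + 16))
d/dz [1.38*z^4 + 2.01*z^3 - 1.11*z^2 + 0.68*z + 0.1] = 5.52*z^3 + 6.03*z^2 - 2.22*z + 0.68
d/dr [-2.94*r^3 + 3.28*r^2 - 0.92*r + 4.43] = -8.82*r^2 + 6.56*r - 0.92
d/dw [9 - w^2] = -2*w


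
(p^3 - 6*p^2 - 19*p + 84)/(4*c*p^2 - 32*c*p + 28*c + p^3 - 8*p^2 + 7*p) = (p^2 + p - 12)/(4*c*p - 4*c + p^2 - p)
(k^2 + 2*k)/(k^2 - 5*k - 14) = k/(k - 7)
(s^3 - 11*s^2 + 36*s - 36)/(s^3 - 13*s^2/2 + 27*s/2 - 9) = 2*(s - 6)/(2*s - 3)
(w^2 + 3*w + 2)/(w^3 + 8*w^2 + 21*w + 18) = (w + 1)/(w^2 + 6*w + 9)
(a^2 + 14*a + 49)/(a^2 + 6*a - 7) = (a + 7)/(a - 1)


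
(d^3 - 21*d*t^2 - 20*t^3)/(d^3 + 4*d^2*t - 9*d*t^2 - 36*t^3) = (-d^2 + 4*d*t + 5*t^2)/(-d^2 + 9*t^2)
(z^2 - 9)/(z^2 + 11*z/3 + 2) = 3*(z - 3)/(3*z + 2)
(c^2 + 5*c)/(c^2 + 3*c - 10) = c/(c - 2)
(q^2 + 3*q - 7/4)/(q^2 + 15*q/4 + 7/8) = 2*(2*q - 1)/(4*q + 1)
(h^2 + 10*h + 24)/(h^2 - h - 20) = (h + 6)/(h - 5)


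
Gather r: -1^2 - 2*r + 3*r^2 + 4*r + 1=3*r^2 + 2*r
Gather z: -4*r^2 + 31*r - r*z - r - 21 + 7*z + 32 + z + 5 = -4*r^2 + 30*r + z*(8 - r) + 16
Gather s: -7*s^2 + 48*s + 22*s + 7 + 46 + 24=-7*s^2 + 70*s + 77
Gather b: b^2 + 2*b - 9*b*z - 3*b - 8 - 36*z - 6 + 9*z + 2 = b^2 + b*(-9*z - 1) - 27*z - 12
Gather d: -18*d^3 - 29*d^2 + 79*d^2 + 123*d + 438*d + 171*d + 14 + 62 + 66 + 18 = -18*d^3 + 50*d^2 + 732*d + 160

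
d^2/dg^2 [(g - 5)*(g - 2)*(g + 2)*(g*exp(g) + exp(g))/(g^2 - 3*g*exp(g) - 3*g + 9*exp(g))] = (g^8 + 3*g^7*exp(g) - 6*g^7 - 54*g^6*exp(g) - 12*g^6 + 288*g^5*exp(g) + 142*g^5 + 54*g^4*exp(2*g) - 402*g^4*exp(g) - 225*g^4 - 504*g^3*exp(2*g) - 1071*g^3*exp(g) - 216*g^3 + 1620*g^2*exp(2*g) + 3528*g^2*exp(g) + 660*g^2 - 1944*g*exp(2*g) - 2052*g*exp(g) - 720*g - 234*exp(2*g) + 144*exp(g) + 360)*exp(g)/(g^6 - 9*g^5*exp(g) - 9*g^5 + 27*g^4*exp(2*g) + 81*g^4*exp(g) + 27*g^4 - 27*g^3*exp(3*g) - 243*g^3*exp(2*g) - 243*g^3*exp(g) - 27*g^3 + 243*g^2*exp(3*g) + 729*g^2*exp(2*g) + 243*g^2*exp(g) - 729*g*exp(3*g) - 729*g*exp(2*g) + 729*exp(3*g))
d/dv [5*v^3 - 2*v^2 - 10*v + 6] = 15*v^2 - 4*v - 10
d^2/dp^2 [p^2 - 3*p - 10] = 2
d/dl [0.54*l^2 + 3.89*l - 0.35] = 1.08*l + 3.89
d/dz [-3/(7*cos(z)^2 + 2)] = -84*sin(2*z)/(7*cos(2*z) + 11)^2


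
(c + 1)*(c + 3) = c^2 + 4*c + 3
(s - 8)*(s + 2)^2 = s^3 - 4*s^2 - 28*s - 32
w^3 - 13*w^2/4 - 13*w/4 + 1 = (w - 4)*(w - 1/4)*(w + 1)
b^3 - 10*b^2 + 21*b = b*(b - 7)*(b - 3)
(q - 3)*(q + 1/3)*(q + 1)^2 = q^4 - 2*q^3/3 - 16*q^2/3 - 14*q/3 - 1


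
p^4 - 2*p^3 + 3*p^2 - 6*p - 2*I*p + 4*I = (p - 2)*(p - I)^2*(p + 2*I)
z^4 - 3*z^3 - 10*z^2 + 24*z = z*(z - 4)*(z - 2)*(z + 3)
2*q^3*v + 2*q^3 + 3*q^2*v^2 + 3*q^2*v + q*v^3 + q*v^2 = (q + v)*(2*q + v)*(q*v + q)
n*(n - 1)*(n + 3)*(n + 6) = n^4 + 8*n^3 + 9*n^2 - 18*n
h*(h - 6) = h^2 - 6*h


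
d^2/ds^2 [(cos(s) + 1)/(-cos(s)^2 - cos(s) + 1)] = (3*(1 - cos(s)^2)^2 + cos(s)^5 + 7*cos(s)^3 + 6*cos(s)^2 - 10*cos(s) - 9)/(cos(s)^2 + cos(s) - 1)^3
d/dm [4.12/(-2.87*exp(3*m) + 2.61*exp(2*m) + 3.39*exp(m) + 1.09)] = (35.4732*exp(2*m) - 21.5064*exp(m) - 13.9668)*exp(m)/(-2.87*exp(3*m) + 2.61*exp(2*m) + 3.39*exp(m) + 1.09)^2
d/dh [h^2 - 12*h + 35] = 2*h - 12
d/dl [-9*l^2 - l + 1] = -18*l - 1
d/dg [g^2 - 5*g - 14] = 2*g - 5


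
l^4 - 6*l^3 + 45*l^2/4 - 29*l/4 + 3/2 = (l - 3)*(l - 2)*(l - 1/2)^2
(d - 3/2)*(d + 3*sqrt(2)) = d^2 - 3*d/2 + 3*sqrt(2)*d - 9*sqrt(2)/2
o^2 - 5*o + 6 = (o - 3)*(o - 2)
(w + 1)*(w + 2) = w^2 + 3*w + 2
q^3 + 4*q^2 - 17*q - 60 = (q - 4)*(q + 3)*(q + 5)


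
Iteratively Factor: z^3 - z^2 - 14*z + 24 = (z + 4)*(z^2 - 5*z + 6) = (z - 2)*(z + 4)*(z - 3)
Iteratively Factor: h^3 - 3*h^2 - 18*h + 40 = (h - 2)*(h^2 - h - 20) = (h - 5)*(h - 2)*(h + 4)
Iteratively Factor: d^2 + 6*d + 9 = (d + 3)*(d + 3)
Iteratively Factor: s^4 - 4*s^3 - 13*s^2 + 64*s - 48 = (s + 4)*(s^3 - 8*s^2 + 19*s - 12) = (s - 4)*(s + 4)*(s^2 - 4*s + 3) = (s - 4)*(s - 1)*(s + 4)*(s - 3)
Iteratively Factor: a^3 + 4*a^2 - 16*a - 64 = (a - 4)*(a^2 + 8*a + 16) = (a - 4)*(a + 4)*(a + 4)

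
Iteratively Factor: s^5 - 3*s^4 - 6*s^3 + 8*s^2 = (s - 4)*(s^4 + s^3 - 2*s^2) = (s - 4)*(s - 1)*(s^3 + 2*s^2) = (s - 4)*(s - 1)*(s + 2)*(s^2) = s*(s - 4)*(s - 1)*(s + 2)*(s)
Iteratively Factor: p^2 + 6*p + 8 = (p + 2)*(p + 4)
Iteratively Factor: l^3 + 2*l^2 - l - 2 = (l + 2)*(l^2 - 1) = (l - 1)*(l + 2)*(l + 1)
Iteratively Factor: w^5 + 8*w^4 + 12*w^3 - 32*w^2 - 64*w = (w - 2)*(w^4 + 10*w^3 + 32*w^2 + 32*w) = (w - 2)*(w + 4)*(w^3 + 6*w^2 + 8*w) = (w - 2)*(w + 2)*(w + 4)*(w^2 + 4*w) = w*(w - 2)*(w + 2)*(w + 4)*(w + 4)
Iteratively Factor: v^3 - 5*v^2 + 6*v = (v - 3)*(v^2 - 2*v) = v*(v - 3)*(v - 2)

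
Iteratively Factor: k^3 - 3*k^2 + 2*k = (k)*(k^2 - 3*k + 2) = k*(k - 2)*(k - 1)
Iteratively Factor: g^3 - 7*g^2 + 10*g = (g - 5)*(g^2 - 2*g) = (g - 5)*(g - 2)*(g)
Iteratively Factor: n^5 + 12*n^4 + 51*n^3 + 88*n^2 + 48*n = (n)*(n^4 + 12*n^3 + 51*n^2 + 88*n + 48) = n*(n + 1)*(n^3 + 11*n^2 + 40*n + 48) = n*(n + 1)*(n + 4)*(n^2 + 7*n + 12) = n*(n + 1)*(n + 4)^2*(n + 3)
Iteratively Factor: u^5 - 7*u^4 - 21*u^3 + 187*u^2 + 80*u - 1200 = (u + 4)*(u^4 - 11*u^3 + 23*u^2 + 95*u - 300) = (u + 3)*(u + 4)*(u^3 - 14*u^2 + 65*u - 100) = (u - 4)*(u + 3)*(u + 4)*(u^2 - 10*u + 25) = (u - 5)*(u - 4)*(u + 3)*(u + 4)*(u - 5)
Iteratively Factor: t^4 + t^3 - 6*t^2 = (t)*(t^3 + t^2 - 6*t) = t*(t - 2)*(t^2 + 3*t) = t^2*(t - 2)*(t + 3)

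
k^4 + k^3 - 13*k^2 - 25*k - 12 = (k - 4)*(k + 1)^2*(k + 3)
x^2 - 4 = (x - 2)*(x + 2)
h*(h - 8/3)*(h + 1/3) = h^3 - 7*h^2/3 - 8*h/9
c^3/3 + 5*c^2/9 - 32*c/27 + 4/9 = (c/3 + 1)*(c - 2/3)^2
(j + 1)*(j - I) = j^2 + j - I*j - I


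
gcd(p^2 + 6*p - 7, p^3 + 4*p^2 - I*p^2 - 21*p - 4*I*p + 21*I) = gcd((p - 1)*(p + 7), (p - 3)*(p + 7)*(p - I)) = p + 7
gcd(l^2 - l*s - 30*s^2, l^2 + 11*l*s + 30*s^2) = l + 5*s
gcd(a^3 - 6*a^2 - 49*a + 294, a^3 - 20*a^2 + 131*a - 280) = a - 7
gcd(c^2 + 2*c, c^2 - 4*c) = c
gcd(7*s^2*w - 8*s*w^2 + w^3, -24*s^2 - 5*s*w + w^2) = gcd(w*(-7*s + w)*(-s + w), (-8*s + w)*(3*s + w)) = 1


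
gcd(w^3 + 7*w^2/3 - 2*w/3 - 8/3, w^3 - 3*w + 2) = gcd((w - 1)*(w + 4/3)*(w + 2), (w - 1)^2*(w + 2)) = w^2 + w - 2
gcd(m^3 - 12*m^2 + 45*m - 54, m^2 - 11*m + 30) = m - 6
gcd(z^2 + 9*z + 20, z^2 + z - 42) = 1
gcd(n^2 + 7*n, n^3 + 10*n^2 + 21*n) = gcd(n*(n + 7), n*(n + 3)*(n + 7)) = n^2 + 7*n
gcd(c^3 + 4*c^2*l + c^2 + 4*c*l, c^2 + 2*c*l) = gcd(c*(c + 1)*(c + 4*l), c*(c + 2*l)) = c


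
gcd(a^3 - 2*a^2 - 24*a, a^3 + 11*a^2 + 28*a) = a^2 + 4*a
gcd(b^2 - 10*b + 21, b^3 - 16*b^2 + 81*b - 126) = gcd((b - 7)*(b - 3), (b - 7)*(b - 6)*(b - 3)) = b^2 - 10*b + 21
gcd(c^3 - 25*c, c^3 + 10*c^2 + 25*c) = c^2 + 5*c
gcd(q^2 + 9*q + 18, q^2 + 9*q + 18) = q^2 + 9*q + 18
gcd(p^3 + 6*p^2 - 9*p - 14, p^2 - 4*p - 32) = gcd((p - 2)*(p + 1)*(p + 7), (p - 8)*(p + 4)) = 1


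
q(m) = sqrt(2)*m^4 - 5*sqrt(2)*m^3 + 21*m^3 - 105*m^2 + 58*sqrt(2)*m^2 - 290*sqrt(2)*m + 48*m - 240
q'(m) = 4*sqrt(2)*m^3 - 15*sqrt(2)*m^2 + 63*m^2 - 210*m + 116*sqrt(2)*m - 290*sqrt(2) + 48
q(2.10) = -945.28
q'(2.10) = -221.95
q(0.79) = -533.00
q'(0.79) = -369.56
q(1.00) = -609.75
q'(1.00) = -360.63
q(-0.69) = -5.33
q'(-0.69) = -312.38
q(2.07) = -938.53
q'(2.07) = -228.01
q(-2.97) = 377.96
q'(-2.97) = -5.25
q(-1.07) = 105.96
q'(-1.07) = -272.04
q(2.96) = -1043.38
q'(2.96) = 14.69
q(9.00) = 14072.72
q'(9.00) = 6732.89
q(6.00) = 1601.62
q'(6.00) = 2088.38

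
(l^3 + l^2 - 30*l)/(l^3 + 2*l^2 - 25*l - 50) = l*(l + 6)/(l^2 + 7*l + 10)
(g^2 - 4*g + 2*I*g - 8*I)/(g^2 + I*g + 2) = (g - 4)/(g - I)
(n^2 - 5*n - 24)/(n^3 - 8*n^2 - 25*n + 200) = (n + 3)/(n^2 - 25)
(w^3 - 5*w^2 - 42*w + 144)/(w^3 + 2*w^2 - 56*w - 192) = (w - 3)/(w + 4)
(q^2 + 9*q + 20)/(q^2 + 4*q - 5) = (q + 4)/(q - 1)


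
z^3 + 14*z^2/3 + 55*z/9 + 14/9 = (z + 1/3)*(z + 2)*(z + 7/3)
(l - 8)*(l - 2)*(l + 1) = l^3 - 9*l^2 + 6*l + 16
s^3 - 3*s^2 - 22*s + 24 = (s - 6)*(s - 1)*(s + 4)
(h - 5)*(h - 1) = h^2 - 6*h + 5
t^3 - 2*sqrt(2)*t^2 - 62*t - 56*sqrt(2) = (t - 7*sqrt(2))*(t + sqrt(2))*(t + 4*sqrt(2))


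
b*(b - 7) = b^2 - 7*b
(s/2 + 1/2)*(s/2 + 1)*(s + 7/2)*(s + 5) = s^4/4 + 23*s^3/8 + 45*s^2/4 + 139*s/8 + 35/4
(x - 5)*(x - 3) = x^2 - 8*x + 15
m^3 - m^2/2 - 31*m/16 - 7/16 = (m - 7/4)*(m + 1/4)*(m + 1)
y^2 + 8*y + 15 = (y + 3)*(y + 5)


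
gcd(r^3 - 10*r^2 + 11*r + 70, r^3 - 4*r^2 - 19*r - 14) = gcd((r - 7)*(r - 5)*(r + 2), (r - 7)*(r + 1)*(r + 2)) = r^2 - 5*r - 14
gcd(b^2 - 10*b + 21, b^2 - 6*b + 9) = b - 3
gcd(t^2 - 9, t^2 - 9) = t^2 - 9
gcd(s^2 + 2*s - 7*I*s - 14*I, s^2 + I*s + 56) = s - 7*I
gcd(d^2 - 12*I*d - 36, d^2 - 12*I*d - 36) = d^2 - 12*I*d - 36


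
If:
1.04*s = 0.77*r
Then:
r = 1.35064935064935*s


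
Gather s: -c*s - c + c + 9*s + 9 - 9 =s*(9 - c)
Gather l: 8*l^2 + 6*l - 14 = 8*l^2 + 6*l - 14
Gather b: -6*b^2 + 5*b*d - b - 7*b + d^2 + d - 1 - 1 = -6*b^2 + b*(5*d - 8) + d^2 + d - 2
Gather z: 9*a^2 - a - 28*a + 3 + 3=9*a^2 - 29*a + 6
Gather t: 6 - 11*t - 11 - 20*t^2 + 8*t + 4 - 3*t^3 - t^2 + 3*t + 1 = -3*t^3 - 21*t^2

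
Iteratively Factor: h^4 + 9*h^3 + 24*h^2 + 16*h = (h + 4)*(h^3 + 5*h^2 + 4*h) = (h + 1)*(h + 4)*(h^2 + 4*h) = h*(h + 1)*(h + 4)*(h + 4)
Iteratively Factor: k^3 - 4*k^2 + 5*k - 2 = (k - 1)*(k^2 - 3*k + 2) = (k - 1)^2*(k - 2)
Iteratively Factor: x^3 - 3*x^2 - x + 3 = (x - 3)*(x^2 - 1) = (x - 3)*(x - 1)*(x + 1)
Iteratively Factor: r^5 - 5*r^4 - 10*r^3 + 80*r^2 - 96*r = (r - 4)*(r^4 - r^3 - 14*r^2 + 24*r) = (r - 4)*(r - 3)*(r^3 + 2*r^2 - 8*r) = (r - 4)*(r - 3)*(r - 2)*(r^2 + 4*r) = r*(r - 4)*(r - 3)*(r - 2)*(r + 4)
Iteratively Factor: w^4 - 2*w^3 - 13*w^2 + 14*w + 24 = (w + 1)*(w^3 - 3*w^2 - 10*w + 24) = (w - 4)*(w + 1)*(w^2 + w - 6) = (w - 4)*(w + 1)*(w + 3)*(w - 2)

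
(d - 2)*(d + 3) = d^2 + d - 6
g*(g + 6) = g^2 + 6*g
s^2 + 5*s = s*(s + 5)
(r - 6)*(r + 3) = r^2 - 3*r - 18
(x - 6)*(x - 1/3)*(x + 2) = x^3 - 13*x^2/3 - 32*x/3 + 4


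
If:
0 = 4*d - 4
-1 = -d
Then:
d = 1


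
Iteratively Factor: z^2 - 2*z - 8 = (z - 4)*(z + 2)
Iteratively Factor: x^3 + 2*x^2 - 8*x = (x - 2)*(x^2 + 4*x) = (x - 2)*(x + 4)*(x)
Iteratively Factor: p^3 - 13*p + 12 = (p - 1)*(p^2 + p - 12) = (p - 3)*(p - 1)*(p + 4)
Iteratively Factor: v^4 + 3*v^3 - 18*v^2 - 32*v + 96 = (v - 3)*(v^3 + 6*v^2 - 32) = (v - 3)*(v + 4)*(v^2 + 2*v - 8) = (v - 3)*(v + 4)^2*(v - 2)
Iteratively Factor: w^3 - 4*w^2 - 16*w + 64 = (w - 4)*(w^2 - 16) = (w - 4)^2*(w + 4)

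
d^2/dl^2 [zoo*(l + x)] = 0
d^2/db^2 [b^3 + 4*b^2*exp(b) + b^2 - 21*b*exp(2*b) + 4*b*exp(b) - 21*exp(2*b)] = 4*b^2*exp(b) - 84*b*exp(2*b) + 20*b*exp(b) + 6*b - 168*exp(2*b) + 16*exp(b) + 2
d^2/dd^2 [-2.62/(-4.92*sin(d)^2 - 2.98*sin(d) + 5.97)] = (-253.683072*sin(d)^4 - 115.240176*sin(d)^3 + 49.435208*sin(d)^2 + 183.86898*sin(d) + 200.444672)/(4.92*sin(d)^2 + 2.98*sin(d) - 5.97)^3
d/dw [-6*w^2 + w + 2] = 1 - 12*w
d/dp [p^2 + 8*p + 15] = 2*p + 8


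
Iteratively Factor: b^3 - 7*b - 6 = (b + 2)*(b^2 - 2*b - 3) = (b - 3)*(b + 2)*(b + 1)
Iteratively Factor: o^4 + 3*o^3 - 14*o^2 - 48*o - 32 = (o + 4)*(o^3 - o^2 - 10*o - 8) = (o - 4)*(o + 4)*(o^2 + 3*o + 2) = (o - 4)*(o + 1)*(o + 4)*(o + 2)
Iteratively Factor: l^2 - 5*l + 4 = (l - 1)*(l - 4)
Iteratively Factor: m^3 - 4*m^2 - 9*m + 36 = (m + 3)*(m^2 - 7*m + 12) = (m - 3)*(m + 3)*(m - 4)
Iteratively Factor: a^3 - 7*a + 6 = (a - 1)*(a^2 + a - 6) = (a - 1)*(a + 3)*(a - 2)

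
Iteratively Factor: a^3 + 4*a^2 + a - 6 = (a - 1)*(a^2 + 5*a + 6) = (a - 1)*(a + 2)*(a + 3)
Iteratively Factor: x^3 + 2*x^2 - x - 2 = (x - 1)*(x^2 + 3*x + 2) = (x - 1)*(x + 1)*(x + 2)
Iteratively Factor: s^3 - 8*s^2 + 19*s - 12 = (s - 3)*(s^2 - 5*s + 4) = (s - 3)*(s - 1)*(s - 4)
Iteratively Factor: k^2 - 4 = (k + 2)*(k - 2)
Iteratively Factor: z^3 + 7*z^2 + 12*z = (z)*(z^2 + 7*z + 12) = z*(z + 3)*(z + 4)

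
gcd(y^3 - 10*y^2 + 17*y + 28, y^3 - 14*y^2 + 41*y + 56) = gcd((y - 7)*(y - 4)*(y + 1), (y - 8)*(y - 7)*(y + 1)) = y^2 - 6*y - 7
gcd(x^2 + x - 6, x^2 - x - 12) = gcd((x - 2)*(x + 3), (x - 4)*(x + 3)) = x + 3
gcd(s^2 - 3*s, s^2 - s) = s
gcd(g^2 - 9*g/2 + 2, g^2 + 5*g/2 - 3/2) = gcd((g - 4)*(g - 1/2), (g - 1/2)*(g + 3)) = g - 1/2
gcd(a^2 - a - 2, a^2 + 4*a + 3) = a + 1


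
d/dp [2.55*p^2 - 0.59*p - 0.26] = 5.1*p - 0.59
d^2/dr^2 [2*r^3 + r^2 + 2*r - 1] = 12*r + 2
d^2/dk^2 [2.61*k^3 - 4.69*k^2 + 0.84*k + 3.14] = 15.66*k - 9.38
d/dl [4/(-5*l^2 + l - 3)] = 4*(10*l - 1)/(5*l^2 - l + 3)^2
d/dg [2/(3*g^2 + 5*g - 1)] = 2*(-6*g - 5)/(3*g^2 + 5*g - 1)^2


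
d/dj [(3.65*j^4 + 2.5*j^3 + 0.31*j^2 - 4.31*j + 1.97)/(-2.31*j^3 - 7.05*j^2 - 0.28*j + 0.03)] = (-8.4315*j^6 - 51.465*j^5 - 19.9749*j^4 - 20.8742*j^3 - 16.5952*j^2 + 27.7956*j + 0.4223)/(5.3361*j^6 + 32.571*j^5 + 50.9961*j^4 + 3.8094*j^3 - 0.3446*j^2 - 0.0168*j + 0.0009)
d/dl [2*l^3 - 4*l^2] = 2*l*(3*l - 4)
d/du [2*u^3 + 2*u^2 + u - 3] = 6*u^2 + 4*u + 1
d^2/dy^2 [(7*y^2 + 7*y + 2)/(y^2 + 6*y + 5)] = 2*(-35*y^3 - 99*y^2 - 69*y + 27)/(y^6 + 18*y^5 + 123*y^4 + 396*y^3 + 615*y^2 + 450*y + 125)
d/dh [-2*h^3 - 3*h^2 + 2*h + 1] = -6*h^2 - 6*h + 2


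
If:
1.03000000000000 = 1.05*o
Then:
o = 0.98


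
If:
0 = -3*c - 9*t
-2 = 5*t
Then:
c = 6/5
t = -2/5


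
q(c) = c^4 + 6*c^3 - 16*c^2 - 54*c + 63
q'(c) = 4*c^3 + 18*c^2 - 32*c - 54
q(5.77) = 1479.75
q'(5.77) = 1129.03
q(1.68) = -36.46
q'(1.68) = -37.99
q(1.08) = -5.06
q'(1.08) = -62.53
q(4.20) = 309.66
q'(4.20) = 425.47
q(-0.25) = 75.41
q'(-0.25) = -44.94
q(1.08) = -5.06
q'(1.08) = -62.53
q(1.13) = -8.16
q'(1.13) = -61.40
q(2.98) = -2.36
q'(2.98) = 116.34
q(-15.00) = 27648.00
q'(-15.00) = -9024.00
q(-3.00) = 0.00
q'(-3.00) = 96.00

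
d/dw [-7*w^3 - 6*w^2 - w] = -21*w^2 - 12*w - 1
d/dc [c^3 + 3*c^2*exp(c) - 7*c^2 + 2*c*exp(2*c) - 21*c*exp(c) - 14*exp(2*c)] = 3*c^2*exp(c) + 3*c^2 + 4*c*exp(2*c) - 15*c*exp(c) - 14*c - 26*exp(2*c) - 21*exp(c)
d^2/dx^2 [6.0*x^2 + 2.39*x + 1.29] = 12.0000000000000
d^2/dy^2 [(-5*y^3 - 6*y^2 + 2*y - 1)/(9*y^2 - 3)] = 2*(y^3 - 27*y^2 + y - 3)/(27*y^6 - 27*y^4 + 9*y^2 - 1)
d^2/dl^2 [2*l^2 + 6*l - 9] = 4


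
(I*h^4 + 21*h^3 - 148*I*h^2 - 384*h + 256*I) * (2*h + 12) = 2*I*h^5 + 42*h^4 + 12*I*h^4 + 252*h^3 - 296*I*h^3 - 768*h^2 - 1776*I*h^2 - 4608*h + 512*I*h + 3072*I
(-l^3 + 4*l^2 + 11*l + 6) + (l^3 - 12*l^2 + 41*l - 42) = -8*l^2 + 52*l - 36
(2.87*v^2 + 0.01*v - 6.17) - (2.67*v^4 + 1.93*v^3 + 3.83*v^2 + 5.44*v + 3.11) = -2.67*v^4 - 1.93*v^3 - 0.96*v^2 - 5.43*v - 9.28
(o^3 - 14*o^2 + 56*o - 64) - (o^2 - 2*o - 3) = o^3 - 15*o^2 + 58*o - 61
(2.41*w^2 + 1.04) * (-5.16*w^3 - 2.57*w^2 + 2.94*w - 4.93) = -12.4356*w^5 - 6.1937*w^4 + 1.719*w^3 - 14.5541*w^2 + 3.0576*w - 5.1272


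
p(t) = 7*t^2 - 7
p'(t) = 14*t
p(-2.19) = 26.57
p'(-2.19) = -30.66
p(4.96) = 165.21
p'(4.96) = 69.44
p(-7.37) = 373.22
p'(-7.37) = -103.18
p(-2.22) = 27.50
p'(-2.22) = -31.08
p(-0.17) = -6.80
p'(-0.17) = -2.38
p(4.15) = 113.56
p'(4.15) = 58.10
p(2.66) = 42.53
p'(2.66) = 37.24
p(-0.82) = -2.29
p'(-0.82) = -11.48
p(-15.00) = 1568.00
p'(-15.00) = -210.00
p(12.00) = 1001.00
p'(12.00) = 168.00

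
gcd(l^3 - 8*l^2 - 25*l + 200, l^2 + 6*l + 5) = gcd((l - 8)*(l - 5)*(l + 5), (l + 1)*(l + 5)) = l + 5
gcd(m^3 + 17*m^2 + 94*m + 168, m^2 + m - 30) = m + 6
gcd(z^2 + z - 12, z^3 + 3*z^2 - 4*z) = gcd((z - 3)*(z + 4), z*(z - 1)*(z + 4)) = z + 4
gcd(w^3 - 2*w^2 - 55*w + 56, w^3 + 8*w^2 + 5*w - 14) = w^2 + 6*w - 7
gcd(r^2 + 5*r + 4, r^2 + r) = r + 1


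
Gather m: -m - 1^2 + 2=1 - m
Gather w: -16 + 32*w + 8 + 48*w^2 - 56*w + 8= 48*w^2 - 24*w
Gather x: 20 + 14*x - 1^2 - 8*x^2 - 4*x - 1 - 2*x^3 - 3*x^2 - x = -2*x^3 - 11*x^2 + 9*x + 18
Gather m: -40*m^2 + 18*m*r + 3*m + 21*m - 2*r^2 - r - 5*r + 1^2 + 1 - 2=-40*m^2 + m*(18*r + 24) - 2*r^2 - 6*r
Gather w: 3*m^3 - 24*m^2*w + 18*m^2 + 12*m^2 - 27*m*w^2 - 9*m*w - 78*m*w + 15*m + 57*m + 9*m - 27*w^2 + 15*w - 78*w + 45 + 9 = 3*m^3 + 30*m^2 + 81*m + w^2*(-27*m - 27) + w*(-24*m^2 - 87*m - 63) + 54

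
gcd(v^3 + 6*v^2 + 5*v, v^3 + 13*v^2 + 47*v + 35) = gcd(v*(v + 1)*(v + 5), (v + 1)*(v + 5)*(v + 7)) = v^2 + 6*v + 5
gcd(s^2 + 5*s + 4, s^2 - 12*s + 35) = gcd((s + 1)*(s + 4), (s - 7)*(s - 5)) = 1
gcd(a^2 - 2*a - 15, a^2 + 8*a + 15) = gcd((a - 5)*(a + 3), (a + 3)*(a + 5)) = a + 3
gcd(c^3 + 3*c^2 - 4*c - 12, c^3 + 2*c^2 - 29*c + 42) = c - 2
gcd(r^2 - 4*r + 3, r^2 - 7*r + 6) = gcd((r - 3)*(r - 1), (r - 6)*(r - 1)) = r - 1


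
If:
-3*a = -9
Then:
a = 3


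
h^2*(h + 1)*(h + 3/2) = h^4 + 5*h^3/2 + 3*h^2/2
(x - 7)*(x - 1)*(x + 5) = x^3 - 3*x^2 - 33*x + 35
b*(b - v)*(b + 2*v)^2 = b^4 + 3*b^3*v - 4*b*v^3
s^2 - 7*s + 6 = (s - 6)*(s - 1)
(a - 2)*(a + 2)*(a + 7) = a^3 + 7*a^2 - 4*a - 28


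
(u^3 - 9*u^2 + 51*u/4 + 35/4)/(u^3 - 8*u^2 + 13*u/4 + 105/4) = (2*u + 1)/(2*u + 3)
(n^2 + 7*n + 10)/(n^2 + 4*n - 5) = (n + 2)/(n - 1)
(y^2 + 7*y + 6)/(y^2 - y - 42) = (y + 1)/(y - 7)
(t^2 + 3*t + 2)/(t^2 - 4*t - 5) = (t + 2)/(t - 5)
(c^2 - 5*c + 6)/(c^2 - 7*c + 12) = (c - 2)/(c - 4)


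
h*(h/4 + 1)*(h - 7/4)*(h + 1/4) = h^4/4 + 5*h^3/8 - 103*h^2/64 - 7*h/16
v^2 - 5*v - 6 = (v - 6)*(v + 1)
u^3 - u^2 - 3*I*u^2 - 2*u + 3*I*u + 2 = (u - 1)*(u - 2*I)*(u - I)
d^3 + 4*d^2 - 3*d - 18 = (d - 2)*(d + 3)^2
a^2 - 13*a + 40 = (a - 8)*(a - 5)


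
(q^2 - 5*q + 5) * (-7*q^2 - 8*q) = -7*q^4 + 27*q^3 + 5*q^2 - 40*q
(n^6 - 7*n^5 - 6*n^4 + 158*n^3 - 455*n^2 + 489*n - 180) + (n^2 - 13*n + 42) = n^6 - 7*n^5 - 6*n^4 + 158*n^3 - 454*n^2 + 476*n - 138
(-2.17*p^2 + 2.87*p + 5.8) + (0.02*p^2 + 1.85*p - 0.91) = -2.15*p^2 + 4.72*p + 4.89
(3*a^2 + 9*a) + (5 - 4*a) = 3*a^2 + 5*a + 5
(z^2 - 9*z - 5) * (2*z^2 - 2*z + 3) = 2*z^4 - 20*z^3 + 11*z^2 - 17*z - 15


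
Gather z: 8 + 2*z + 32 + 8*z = 10*z + 40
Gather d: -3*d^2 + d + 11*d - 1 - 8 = -3*d^2 + 12*d - 9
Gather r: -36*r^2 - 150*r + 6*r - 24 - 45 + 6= -36*r^2 - 144*r - 63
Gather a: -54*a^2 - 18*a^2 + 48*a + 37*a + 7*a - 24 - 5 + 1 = -72*a^2 + 92*a - 28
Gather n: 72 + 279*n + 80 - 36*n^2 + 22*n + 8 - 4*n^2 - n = -40*n^2 + 300*n + 160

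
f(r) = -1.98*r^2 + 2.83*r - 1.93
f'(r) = 2.83 - 3.96*r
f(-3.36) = -33.79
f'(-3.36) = 16.14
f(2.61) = -8.03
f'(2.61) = -7.51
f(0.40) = -1.11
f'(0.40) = 1.25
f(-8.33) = -162.89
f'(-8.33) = 35.82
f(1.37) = -1.77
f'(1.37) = -2.60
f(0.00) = -1.93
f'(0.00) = 2.83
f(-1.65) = -11.99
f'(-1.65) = 9.36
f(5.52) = -46.64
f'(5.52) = -19.03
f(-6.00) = -90.19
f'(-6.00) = 26.59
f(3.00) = -11.26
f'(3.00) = -9.05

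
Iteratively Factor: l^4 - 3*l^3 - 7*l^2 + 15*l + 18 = (l - 3)*(l^3 - 7*l - 6) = (l - 3)^2*(l^2 + 3*l + 2) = (l - 3)^2*(l + 1)*(l + 2)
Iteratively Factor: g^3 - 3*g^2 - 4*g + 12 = (g - 3)*(g^2 - 4) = (g - 3)*(g - 2)*(g + 2)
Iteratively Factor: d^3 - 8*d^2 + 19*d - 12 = (d - 3)*(d^2 - 5*d + 4) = (d - 4)*(d - 3)*(d - 1)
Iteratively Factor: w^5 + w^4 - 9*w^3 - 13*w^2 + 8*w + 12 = (w - 3)*(w^4 + 4*w^3 + 3*w^2 - 4*w - 4) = (w - 3)*(w + 2)*(w^3 + 2*w^2 - w - 2) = (w - 3)*(w + 1)*(w + 2)*(w^2 + w - 2) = (w - 3)*(w + 1)*(w + 2)^2*(w - 1)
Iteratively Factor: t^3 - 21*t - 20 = (t - 5)*(t^2 + 5*t + 4) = (t - 5)*(t + 4)*(t + 1)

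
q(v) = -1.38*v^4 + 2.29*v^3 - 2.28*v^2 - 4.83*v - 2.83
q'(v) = -5.52*v^3 + 6.87*v^2 - 4.56*v - 4.83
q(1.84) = -20.99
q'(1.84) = -24.35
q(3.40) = -140.02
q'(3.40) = -157.87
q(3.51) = -158.31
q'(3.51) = -174.90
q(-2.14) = -54.32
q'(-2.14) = 90.49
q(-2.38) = -79.40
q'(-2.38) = 119.35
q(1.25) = -11.33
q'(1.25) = -10.58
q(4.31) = -358.86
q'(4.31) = -338.81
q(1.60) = -16.06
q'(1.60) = -17.15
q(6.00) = -1407.73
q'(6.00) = -977.19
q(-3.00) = -182.47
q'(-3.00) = 219.72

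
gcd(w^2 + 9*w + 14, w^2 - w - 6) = w + 2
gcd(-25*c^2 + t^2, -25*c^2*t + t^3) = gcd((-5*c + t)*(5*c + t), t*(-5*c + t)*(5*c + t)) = -25*c^2 + t^2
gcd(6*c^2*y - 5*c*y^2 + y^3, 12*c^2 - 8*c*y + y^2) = -2*c + y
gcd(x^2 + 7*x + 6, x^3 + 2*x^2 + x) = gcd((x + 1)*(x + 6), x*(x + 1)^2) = x + 1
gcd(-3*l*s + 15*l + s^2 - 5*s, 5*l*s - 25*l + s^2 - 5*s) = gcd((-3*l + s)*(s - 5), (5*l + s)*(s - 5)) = s - 5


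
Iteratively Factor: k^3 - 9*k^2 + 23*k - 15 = (k - 3)*(k^2 - 6*k + 5) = (k - 3)*(k - 1)*(k - 5)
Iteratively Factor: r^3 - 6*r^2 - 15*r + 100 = (r - 5)*(r^2 - r - 20) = (r - 5)*(r + 4)*(r - 5)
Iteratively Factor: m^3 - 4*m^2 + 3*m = (m)*(m^2 - 4*m + 3) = m*(m - 1)*(m - 3)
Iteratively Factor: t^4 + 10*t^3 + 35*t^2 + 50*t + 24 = (t + 3)*(t^3 + 7*t^2 + 14*t + 8) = (t + 2)*(t + 3)*(t^2 + 5*t + 4) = (t + 1)*(t + 2)*(t + 3)*(t + 4)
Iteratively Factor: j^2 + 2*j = (j)*(j + 2)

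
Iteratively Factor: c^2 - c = (c)*(c - 1)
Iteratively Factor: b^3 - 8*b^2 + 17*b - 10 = (b - 2)*(b^2 - 6*b + 5) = (b - 2)*(b - 1)*(b - 5)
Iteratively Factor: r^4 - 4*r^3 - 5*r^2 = (r + 1)*(r^3 - 5*r^2) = (r - 5)*(r + 1)*(r^2) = r*(r - 5)*(r + 1)*(r)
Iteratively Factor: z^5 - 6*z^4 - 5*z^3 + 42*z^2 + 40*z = (z)*(z^4 - 6*z^3 - 5*z^2 + 42*z + 40) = z*(z + 2)*(z^3 - 8*z^2 + 11*z + 20) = z*(z - 4)*(z + 2)*(z^2 - 4*z - 5) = z*(z - 5)*(z - 4)*(z + 2)*(z + 1)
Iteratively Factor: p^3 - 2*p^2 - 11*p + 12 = (p - 1)*(p^2 - p - 12) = (p - 4)*(p - 1)*(p + 3)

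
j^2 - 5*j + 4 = (j - 4)*(j - 1)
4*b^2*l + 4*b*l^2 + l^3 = l*(2*b + l)^2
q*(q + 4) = q^2 + 4*q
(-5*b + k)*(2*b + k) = -10*b^2 - 3*b*k + k^2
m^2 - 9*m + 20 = (m - 5)*(m - 4)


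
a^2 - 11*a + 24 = (a - 8)*(a - 3)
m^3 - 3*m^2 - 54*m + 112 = (m - 8)*(m - 2)*(m + 7)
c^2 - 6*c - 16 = (c - 8)*(c + 2)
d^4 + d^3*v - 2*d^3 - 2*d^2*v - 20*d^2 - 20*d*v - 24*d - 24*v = (d - 6)*(d + 2)^2*(d + v)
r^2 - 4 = (r - 2)*(r + 2)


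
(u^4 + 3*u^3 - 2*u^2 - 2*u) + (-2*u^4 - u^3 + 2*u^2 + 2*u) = -u^4 + 2*u^3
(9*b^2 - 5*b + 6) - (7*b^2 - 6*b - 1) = 2*b^2 + b + 7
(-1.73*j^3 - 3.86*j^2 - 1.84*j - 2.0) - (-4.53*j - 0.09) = -1.73*j^3 - 3.86*j^2 + 2.69*j - 1.91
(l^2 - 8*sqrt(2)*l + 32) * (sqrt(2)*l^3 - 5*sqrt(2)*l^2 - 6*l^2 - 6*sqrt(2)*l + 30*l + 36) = sqrt(2)*l^5 - 22*l^4 - 5*sqrt(2)*l^4 + 74*sqrt(2)*l^3 + 110*l^3 - 400*sqrt(2)*l^2 - 60*l^2 - 480*sqrt(2)*l + 960*l + 1152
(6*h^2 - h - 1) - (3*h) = 6*h^2 - 4*h - 1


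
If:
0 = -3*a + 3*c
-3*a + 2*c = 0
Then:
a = 0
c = 0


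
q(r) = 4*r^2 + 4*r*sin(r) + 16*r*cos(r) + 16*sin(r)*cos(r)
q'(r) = -16*r*sin(r) + 4*r*cos(r) + 8*r - 16*sin(r)^2 + 4*sin(r) + 16*cos(r)^2 + 16*cos(r)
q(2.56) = -9.73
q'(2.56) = -15.41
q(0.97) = 23.20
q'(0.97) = 3.72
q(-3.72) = 89.73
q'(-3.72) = 10.46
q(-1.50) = 12.16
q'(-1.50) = -55.06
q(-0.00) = 0.00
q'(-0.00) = 32.00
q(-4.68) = 70.81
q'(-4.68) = 25.52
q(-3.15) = 89.85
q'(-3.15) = -12.14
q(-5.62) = 49.40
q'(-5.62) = 11.63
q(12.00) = 705.02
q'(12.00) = 257.67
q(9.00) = 201.63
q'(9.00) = -22.51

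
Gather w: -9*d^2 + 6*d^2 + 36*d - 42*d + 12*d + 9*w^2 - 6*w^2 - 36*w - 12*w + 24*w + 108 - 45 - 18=-3*d^2 + 6*d + 3*w^2 - 24*w + 45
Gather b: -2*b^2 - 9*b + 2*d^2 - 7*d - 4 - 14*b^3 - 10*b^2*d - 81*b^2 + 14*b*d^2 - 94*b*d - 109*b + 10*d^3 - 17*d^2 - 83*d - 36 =-14*b^3 + b^2*(-10*d - 83) + b*(14*d^2 - 94*d - 118) + 10*d^3 - 15*d^2 - 90*d - 40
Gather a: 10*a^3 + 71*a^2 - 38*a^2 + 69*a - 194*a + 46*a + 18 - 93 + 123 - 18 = 10*a^3 + 33*a^2 - 79*a + 30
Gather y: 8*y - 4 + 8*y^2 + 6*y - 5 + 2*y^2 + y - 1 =10*y^2 + 15*y - 10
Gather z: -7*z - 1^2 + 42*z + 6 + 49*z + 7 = 84*z + 12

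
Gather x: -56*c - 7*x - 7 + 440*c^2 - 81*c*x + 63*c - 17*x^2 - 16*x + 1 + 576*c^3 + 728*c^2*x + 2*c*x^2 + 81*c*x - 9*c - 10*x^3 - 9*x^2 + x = 576*c^3 + 440*c^2 - 2*c - 10*x^3 + x^2*(2*c - 26) + x*(728*c^2 - 22) - 6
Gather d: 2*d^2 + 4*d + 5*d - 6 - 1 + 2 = 2*d^2 + 9*d - 5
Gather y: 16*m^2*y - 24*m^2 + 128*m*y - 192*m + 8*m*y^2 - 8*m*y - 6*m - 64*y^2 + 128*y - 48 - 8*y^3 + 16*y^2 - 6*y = -24*m^2 - 198*m - 8*y^3 + y^2*(8*m - 48) + y*(16*m^2 + 120*m + 122) - 48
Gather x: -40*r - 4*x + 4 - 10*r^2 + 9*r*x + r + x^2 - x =-10*r^2 - 39*r + x^2 + x*(9*r - 5) + 4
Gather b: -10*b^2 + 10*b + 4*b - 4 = -10*b^2 + 14*b - 4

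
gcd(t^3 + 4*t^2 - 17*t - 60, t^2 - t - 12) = t^2 - t - 12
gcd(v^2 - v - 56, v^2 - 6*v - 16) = v - 8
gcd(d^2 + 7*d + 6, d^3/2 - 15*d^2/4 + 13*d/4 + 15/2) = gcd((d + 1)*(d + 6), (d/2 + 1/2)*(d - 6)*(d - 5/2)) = d + 1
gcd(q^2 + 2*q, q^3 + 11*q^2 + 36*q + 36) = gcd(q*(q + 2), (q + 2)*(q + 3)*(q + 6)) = q + 2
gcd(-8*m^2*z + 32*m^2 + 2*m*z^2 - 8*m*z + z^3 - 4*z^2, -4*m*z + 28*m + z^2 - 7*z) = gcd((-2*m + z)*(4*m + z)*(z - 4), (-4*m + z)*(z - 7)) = 1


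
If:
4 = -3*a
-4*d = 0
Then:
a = -4/3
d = 0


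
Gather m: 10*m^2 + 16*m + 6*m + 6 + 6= 10*m^2 + 22*m + 12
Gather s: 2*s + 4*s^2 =4*s^2 + 2*s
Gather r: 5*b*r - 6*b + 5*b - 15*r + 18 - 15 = -b + r*(5*b - 15) + 3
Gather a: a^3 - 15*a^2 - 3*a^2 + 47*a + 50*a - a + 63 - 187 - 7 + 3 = a^3 - 18*a^2 + 96*a - 128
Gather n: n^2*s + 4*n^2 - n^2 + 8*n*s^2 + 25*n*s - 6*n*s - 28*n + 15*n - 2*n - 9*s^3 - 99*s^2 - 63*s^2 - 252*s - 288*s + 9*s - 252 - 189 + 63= n^2*(s + 3) + n*(8*s^2 + 19*s - 15) - 9*s^3 - 162*s^2 - 531*s - 378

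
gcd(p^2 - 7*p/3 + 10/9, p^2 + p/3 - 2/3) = p - 2/3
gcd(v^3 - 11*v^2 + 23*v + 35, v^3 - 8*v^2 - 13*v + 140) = v^2 - 12*v + 35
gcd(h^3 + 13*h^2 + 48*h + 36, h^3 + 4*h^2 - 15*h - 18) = h^2 + 7*h + 6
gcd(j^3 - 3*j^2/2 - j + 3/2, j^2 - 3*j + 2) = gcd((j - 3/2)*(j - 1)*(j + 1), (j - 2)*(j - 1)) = j - 1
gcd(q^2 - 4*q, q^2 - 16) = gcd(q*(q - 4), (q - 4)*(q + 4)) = q - 4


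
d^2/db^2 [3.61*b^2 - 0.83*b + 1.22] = 7.22000000000000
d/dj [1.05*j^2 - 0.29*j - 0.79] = 2.1*j - 0.29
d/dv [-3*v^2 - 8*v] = -6*v - 8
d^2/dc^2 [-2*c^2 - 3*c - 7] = -4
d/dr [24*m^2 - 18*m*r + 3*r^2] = -18*m + 6*r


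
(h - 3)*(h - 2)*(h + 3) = h^3 - 2*h^2 - 9*h + 18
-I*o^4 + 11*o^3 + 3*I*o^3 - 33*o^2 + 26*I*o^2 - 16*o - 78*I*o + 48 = (o - 3)*(o + 2*I)*(o + 8*I)*(-I*o + 1)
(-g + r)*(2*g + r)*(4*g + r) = -8*g^3 + 2*g^2*r + 5*g*r^2 + r^3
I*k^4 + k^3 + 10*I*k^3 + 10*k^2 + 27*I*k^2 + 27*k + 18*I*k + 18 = (k + 3)*(k + 6)*(k - I)*(I*k + I)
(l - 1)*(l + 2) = l^2 + l - 2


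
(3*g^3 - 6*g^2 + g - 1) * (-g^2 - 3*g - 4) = -3*g^5 - 3*g^4 + 5*g^3 + 22*g^2 - g + 4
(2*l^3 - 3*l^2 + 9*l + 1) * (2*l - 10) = 4*l^4 - 26*l^3 + 48*l^2 - 88*l - 10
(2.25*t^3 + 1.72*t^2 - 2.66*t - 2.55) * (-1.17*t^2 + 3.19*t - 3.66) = -2.6325*t^5 + 5.1651*t^4 + 0.364*t^3 - 11.7971*t^2 + 1.6011*t + 9.333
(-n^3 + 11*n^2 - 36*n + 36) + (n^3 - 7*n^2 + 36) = 4*n^2 - 36*n + 72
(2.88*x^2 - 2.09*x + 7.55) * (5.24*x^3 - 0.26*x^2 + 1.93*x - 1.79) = 15.0912*x^5 - 11.7004*x^4 + 45.6638*x^3 - 11.1519*x^2 + 18.3126*x - 13.5145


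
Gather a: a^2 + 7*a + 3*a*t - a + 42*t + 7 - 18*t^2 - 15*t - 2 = a^2 + a*(3*t + 6) - 18*t^2 + 27*t + 5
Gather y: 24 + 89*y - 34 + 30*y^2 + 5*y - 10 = 30*y^2 + 94*y - 20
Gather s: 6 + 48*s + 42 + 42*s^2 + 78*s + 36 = 42*s^2 + 126*s + 84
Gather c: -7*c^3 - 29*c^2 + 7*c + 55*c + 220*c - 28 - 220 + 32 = -7*c^3 - 29*c^2 + 282*c - 216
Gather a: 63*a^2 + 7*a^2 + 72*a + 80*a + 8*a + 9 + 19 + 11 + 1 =70*a^2 + 160*a + 40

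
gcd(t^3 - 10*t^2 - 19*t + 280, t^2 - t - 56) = t - 8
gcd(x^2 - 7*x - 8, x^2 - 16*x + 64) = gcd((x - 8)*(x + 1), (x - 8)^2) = x - 8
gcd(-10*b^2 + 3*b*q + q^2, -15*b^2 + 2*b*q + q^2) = 5*b + q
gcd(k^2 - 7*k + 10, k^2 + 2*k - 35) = k - 5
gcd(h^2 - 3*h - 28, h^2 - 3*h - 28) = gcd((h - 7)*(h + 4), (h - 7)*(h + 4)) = h^2 - 3*h - 28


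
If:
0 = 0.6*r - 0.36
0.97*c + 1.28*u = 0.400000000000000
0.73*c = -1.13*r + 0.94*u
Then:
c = -0.27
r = 0.60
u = 0.51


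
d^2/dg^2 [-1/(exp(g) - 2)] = (-exp(g) - 2)*exp(g)/(exp(g) - 2)^3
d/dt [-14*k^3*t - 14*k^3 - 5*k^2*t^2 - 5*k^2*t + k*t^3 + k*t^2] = k*(-14*k^2 - 10*k*t - 5*k + 3*t^2 + 2*t)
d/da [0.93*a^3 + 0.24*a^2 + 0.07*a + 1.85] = 2.79*a^2 + 0.48*a + 0.07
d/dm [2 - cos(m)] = sin(m)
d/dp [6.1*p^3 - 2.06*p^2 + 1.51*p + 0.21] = 18.3*p^2 - 4.12*p + 1.51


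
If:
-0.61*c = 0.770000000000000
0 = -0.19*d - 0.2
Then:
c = -1.26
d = -1.05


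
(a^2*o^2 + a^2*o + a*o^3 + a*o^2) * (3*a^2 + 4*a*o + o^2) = 3*a^4*o^2 + 3*a^4*o + 7*a^3*o^3 + 7*a^3*o^2 + 5*a^2*o^4 + 5*a^2*o^3 + a*o^5 + a*o^4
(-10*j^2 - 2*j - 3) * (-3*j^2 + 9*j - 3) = 30*j^4 - 84*j^3 + 21*j^2 - 21*j + 9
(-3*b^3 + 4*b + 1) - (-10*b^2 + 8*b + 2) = -3*b^3 + 10*b^2 - 4*b - 1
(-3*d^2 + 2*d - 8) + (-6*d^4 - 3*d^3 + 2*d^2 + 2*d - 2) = -6*d^4 - 3*d^3 - d^2 + 4*d - 10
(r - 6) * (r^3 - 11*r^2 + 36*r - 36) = r^4 - 17*r^3 + 102*r^2 - 252*r + 216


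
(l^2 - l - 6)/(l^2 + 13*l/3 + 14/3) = 3*(l - 3)/(3*l + 7)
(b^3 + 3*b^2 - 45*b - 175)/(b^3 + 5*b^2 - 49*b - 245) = (b + 5)/(b + 7)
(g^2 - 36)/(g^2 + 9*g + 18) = (g - 6)/(g + 3)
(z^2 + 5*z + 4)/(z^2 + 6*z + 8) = (z + 1)/(z + 2)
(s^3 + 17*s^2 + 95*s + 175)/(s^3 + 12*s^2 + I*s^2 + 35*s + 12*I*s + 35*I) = (s + 5)/(s + I)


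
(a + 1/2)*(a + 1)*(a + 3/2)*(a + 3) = a^4 + 6*a^3 + 47*a^2/4 + 9*a + 9/4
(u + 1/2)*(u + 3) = u^2 + 7*u/2 + 3/2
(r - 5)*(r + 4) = r^2 - r - 20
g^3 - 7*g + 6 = (g - 2)*(g - 1)*(g + 3)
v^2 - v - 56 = (v - 8)*(v + 7)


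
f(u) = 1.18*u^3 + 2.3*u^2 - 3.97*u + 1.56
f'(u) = 3.54*u^2 + 4.6*u - 3.97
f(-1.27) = 7.89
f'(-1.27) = -4.10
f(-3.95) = -19.60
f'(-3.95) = 33.09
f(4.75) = 161.06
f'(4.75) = 97.75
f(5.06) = 193.23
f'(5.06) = 109.94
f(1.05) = 1.29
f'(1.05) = 4.76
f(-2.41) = 7.97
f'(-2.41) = 5.50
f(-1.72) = 9.19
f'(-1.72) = -1.41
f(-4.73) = -53.08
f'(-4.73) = 53.47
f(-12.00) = -1658.64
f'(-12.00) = 450.59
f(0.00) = 1.56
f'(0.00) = -3.97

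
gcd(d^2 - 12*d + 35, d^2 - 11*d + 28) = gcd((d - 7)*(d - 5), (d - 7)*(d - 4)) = d - 7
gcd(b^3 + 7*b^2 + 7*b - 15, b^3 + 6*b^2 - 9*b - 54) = b + 3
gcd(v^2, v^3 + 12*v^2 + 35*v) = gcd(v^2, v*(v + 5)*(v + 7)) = v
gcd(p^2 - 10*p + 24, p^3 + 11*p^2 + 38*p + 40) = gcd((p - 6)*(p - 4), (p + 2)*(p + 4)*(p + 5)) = 1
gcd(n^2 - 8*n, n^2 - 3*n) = n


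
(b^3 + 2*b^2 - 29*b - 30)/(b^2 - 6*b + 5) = (b^2 + 7*b + 6)/(b - 1)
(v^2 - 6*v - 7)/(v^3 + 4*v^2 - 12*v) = (v^2 - 6*v - 7)/(v*(v^2 + 4*v - 12))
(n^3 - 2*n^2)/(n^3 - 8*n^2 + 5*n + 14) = n^2/(n^2 - 6*n - 7)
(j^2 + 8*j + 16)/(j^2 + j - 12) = (j + 4)/(j - 3)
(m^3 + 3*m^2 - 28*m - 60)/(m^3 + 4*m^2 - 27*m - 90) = (m + 2)/(m + 3)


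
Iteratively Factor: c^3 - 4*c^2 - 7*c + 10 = (c + 2)*(c^2 - 6*c + 5) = (c - 5)*(c + 2)*(c - 1)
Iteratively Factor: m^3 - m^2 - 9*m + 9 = (m + 3)*(m^2 - 4*m + 3) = (m - 3)*(m + 3)*(m - 1)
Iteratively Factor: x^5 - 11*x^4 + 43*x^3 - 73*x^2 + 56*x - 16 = (x - 1)*(x^4 - 10*x^3 + 33*x^2 - 40*x + 16) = (x - 1)^2*(x^3 - 9*x^2 + 24*x - 16) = (x - 4)*(x - 1)^2*(x^2 - 5*x + 4) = (x - 4)*(x - 1)^3*(x - 4)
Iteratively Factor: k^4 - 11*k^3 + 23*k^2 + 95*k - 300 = (k - 4)*(k^3 - 7*k^2 - 5*k + 75) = (k - 4)*(k + 3)*(k^2 - 10*k + 25) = (k - 5)*(k - 4)*(k + 3)*(k - 5)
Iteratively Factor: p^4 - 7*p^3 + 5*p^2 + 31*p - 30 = (p - 3)*(p^3 - 4*p^2 - 7*p + 10) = (p - 3)*(p - 1)*(p^2 - 3*p - 10) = (p - 5)*(p - 3)*(p - 1)*(p + 2)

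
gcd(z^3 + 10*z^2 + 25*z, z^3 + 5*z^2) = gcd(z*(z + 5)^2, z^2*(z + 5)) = z^2 + 5*z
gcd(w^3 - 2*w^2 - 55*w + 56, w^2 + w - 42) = w + 7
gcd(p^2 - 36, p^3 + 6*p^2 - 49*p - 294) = p + 6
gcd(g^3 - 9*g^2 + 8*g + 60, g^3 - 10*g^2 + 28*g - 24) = g - 6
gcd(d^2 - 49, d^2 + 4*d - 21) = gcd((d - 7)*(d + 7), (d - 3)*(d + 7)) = d + 7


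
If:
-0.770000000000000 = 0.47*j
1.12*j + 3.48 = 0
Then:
No Solution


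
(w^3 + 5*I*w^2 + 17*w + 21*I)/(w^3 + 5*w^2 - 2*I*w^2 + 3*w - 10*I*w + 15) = (w + 7*I)/(w + 5)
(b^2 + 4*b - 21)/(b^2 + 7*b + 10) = (b^2 + 4*b - 21)/(b^2 + 7*b + 10)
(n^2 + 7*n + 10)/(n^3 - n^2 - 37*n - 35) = (n + 2)/(n^2 - 6*n - 7)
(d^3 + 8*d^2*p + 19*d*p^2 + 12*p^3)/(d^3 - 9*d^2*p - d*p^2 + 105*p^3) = (d^2 + 5*d*p + 4*p^2)/(d^2 - 12*d*p + 35*p^2)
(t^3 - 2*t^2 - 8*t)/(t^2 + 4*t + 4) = t*(t - 4)/(t + 2)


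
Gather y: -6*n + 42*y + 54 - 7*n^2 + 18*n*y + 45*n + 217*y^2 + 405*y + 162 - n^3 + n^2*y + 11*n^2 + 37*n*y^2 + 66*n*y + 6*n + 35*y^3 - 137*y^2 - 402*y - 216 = -n^3 + 4*n^2 + 45*n + 35*y^3 + y^2*(37*n + 80) + y*(n^2 + 84*n + 45)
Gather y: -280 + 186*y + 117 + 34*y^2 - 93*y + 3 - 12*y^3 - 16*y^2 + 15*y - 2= -12*y^3 + 18*y^2 + 108*y - 162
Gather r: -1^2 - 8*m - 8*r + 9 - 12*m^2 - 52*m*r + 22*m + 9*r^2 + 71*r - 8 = -12*m^2 + 14*m + 9*r^2 + r*(63 - 52*m)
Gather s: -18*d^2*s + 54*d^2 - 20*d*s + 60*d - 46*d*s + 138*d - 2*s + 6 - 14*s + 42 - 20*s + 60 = 54*d^2 + 198*d + s*(-18*d^2 - 66*d - 36) + 108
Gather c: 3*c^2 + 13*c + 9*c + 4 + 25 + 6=3*c^2 + 22*c + 35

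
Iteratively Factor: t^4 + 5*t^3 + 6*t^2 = (t)*(t^3 + 5*t^2 + 6*t) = t*(t + 2)*(t^2 + 3*t) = t^2*(t + 2)*(t + 3)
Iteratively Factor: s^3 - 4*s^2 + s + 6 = (s - 3)*(s^2 - s - 2) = (s - 3)*(s - 2)*(s + 1)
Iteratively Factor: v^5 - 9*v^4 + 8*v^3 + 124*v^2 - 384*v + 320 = (v - 4)*(v^4 - 5*v^3 - 12*v^2 + 76*v - 80) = (v - 4)*(v - 2)*(v^3 - 3*v^2 - 18*v + 40) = (v - 4)*(v - 2)^2*(v^2 - v - 20) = (v - 4)*(v - 2)^2*(v + 4)*(v - 5)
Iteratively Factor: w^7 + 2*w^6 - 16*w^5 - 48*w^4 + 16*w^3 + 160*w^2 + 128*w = (w - 2)*(w^6 + 4*w^5 - 8*w^4 - 64*w^3 - 112*w^2 - 64*w) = (w - 4)*(w - 2)*(w^5 + 8*w^4 + 24*w^3 + 32*w^2 + 16*w) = (w - 4)*(w - 2)*(w + 2)*(w^4 + 6*w^3 + 12*w^2 + 8*w) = (w - 4)*(w - 2)*(w + 2)^2*(w^3 + 4*w^2 + 4*w) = (w - 4)*(w - 2)*(w + 2)^3*(w^2 + 2*w) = (w - 4)*(w - 2)*(w + 2)^4*(w)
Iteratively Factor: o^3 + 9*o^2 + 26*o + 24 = (o + 2)*(o^2 + 7*o + 12) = (o + 2)*(o + 3)*(o + 4)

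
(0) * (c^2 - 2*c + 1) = 0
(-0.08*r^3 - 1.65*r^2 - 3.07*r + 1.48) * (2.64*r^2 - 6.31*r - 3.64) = -0.2112*r^5 - 3.8512*r^4 + 2.5979*r^3 + 29.2849*r^2 + 1.836*r - 5.3872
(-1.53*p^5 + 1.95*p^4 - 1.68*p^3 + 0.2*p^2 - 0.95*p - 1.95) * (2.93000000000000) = -4.4829*p^5 + 5.7135*p^4 - 4.9224*p^3 + 0.586*p^2 - 2.7835*p - 5.7135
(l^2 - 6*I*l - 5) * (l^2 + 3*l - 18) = l^4 + 3*l^3 - 6*I*l^3 - 23*l^2 - 18*I*l^2 - 15*l + 108*I*l + 90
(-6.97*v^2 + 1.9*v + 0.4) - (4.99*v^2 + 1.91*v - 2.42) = -11.96*v^2 - 0.01*v + 2.82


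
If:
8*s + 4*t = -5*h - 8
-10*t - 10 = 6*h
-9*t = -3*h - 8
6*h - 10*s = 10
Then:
No Solution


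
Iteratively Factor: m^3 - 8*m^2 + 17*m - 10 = (m - 5)*(m^2 - 3*m + 2) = (m - 5)*(m - 2)*(m - 1)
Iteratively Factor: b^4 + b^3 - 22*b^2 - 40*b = (b)*(b^3 + b^2 - 22*b - 40) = b*(b + 2)*(b^2 - b - 20) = b*(b + 2)*(b + 4)*(b - 5)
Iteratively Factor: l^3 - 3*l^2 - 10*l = (l)*(l^2 - 3*l - 10) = l*(l - 5)*(l + 2)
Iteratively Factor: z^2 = (z)*(z)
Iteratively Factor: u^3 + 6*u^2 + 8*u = (u + 4)*(u^2 + 2*u) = (u + 2)*(u + 4)*(u)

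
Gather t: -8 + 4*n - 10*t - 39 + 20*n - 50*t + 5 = 24*n - 60*t - 42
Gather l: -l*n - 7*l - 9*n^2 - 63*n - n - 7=l*(-n - 7) - 9*n^2 - 64*n - 7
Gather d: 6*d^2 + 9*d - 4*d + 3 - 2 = 6*d^2 + 5*d + 1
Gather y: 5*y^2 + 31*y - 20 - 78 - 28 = 5*y^2 + 31*y - 126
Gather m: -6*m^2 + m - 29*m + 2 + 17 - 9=-6*m^2 - 28*m + 10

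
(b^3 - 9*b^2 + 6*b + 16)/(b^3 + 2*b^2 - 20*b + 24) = (b^2 - 7*b - 8)/(b^2 + 4*b - 12)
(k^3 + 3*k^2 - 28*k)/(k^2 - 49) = k*(k - 4)/(k - 7)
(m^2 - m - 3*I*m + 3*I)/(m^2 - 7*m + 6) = (m - 3*I)/(m - 6)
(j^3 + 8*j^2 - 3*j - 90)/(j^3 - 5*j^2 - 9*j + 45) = (j^2 + 11*j + 30)/(j^2 - 2*j - 15)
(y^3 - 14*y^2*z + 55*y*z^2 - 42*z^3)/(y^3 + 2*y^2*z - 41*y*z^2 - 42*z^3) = (y^2 - 8*y*z + 7*z^2)/(y^2 + 8*y*z + 7*z^2)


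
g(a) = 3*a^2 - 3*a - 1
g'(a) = 6*a - 3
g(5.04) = 60.08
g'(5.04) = 27.24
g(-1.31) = 8.08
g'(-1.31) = -10.86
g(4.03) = 35.63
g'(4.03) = 21.18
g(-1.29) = 7.86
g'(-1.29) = -10.74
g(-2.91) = 33.13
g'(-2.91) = -20.46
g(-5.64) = 111.35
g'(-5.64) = -36.84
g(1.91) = 4.21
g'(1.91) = 8.46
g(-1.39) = 8.97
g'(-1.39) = -11.34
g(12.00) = 395.00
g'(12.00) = 69.00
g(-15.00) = 719.00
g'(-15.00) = -93.00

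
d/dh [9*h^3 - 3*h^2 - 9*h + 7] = 27*h^2 - 6*h - 9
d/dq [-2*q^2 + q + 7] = 1 - 4*q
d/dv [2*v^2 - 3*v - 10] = 4*v - 3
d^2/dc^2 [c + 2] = 0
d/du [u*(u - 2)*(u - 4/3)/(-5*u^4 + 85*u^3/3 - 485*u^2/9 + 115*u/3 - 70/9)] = 3*(27*u^4 - 72*u^3 + 39*u^2 + 42*u - 28)/(5*(81*u^6 - 594*u^5 + 1647*u^4 - 2172*u^3 + 1423*u^2 - 434*u + 49))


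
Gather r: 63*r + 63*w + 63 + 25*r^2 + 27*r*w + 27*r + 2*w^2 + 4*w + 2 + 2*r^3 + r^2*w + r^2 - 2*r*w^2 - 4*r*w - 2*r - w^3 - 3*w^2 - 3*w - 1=2*r^3 + r^2*(w + 26) + r*(-2*w^2 + 23*w + 88) - w^3 - w^2 + 64*w + 64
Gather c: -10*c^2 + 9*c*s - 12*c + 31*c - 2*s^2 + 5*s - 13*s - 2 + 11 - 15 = -10*c^2 + c*(9*s + 19) - 2*s^2 - 8*s - 6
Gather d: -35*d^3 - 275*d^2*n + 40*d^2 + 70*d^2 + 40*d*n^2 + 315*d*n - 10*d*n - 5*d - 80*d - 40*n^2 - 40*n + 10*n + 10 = -35*d^3 + d^2*(110 - 275*n) + d*(40*n^2 + 305*n - 85) - 40*n^2 - 30*n + 10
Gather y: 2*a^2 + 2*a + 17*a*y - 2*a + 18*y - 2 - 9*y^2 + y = 2*a^2 - 9*y^2 + y*(17*a + 19) - 2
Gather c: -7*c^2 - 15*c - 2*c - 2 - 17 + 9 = -7*c^2 - 17*c - 10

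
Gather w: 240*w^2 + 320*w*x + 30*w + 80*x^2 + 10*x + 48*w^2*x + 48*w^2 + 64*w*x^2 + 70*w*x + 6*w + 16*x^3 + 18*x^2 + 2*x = w^2*(48*x + 288) + w*(64*x^2 + 390*x + 36) + 16*x^3 + 98*x^2 + 12*x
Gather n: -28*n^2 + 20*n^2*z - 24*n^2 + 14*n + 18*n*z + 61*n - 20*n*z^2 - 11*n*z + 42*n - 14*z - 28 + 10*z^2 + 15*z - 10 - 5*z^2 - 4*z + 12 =n^2*(20*z - 52) + n*(-20*z^2 + 7*z + 117) + 5*z^2 - 3*z - 26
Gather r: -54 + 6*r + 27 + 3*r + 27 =9*r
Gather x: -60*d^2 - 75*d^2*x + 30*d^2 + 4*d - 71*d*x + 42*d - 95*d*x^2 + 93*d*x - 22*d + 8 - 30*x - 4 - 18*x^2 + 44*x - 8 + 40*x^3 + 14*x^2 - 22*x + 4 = -30*d^2 + 24*d + 40*x^3 + x^2*(-95*d - 4) + x*(-75*d^2 + 22*d - 8)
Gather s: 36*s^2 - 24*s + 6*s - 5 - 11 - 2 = 36*s^2 - 18*s - 18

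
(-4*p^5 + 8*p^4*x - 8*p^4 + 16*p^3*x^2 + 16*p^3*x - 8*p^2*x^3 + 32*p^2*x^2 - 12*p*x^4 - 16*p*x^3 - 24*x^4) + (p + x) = -4*p^5 + 8*p^4*x - 8*p^4 + 16*p^3*x^2 + 16*p^3*x - 8*p^2*x^3 + 32*p^2*x^2 - 12*p*x^4 - 16*p*x^3 + p - 24*x^4 + x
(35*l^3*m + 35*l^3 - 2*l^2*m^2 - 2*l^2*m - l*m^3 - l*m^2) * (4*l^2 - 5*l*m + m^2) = 140*l^5*m + 140*l^5 - 183*l^4*m^2 - 183*l^4*m + 41*l^3*m^3 + 41*l^3*m^2 + 3*l^2*m^4 + 3*l^2*m^3 - l*m^5 - l*m^4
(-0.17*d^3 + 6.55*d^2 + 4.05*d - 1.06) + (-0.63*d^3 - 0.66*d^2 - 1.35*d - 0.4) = -0.8*d^3 + 5.89*d^2 + 2.7*d - 1.46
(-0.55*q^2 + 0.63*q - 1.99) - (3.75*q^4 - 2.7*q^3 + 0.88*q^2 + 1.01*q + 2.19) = -3.75*q^4 + 2.7*q^3 - 1.43*q^2 - 0.38*q - 4.18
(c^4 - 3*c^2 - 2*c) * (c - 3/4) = c^5 - 3*c^4/4 - 3*c^3 + c^2/4 + 3*c/2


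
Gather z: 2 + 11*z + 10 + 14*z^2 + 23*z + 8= 14*z^2 + 34*z + 20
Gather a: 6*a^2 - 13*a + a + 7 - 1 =6*a^2 - 12*a + 6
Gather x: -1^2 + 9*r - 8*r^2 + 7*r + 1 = -8*r^2 + 16*r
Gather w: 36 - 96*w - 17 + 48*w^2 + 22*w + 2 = 48*w^2 - 74*w + 21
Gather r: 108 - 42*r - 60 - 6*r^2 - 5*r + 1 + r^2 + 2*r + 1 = -5*r^2 - 45*r + 50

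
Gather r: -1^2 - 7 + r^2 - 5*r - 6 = r^2 - 5*r - 14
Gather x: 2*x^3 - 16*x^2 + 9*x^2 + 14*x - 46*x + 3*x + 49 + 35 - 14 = 2*x^3 - 7*x^2 - 29*x + 70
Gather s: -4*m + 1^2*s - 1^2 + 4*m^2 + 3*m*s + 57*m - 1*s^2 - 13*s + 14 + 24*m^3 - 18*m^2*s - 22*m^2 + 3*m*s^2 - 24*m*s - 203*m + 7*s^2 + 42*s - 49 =24*m^3 - 18*m^2 - 150*m + s^2*(3*m + 6) + s*(-18*m^2 - 21*m + 30) - 36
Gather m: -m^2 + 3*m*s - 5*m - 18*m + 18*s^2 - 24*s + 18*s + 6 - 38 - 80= -m^2 + m*(3*s - 23) + 18*s^2 - 6*s - 112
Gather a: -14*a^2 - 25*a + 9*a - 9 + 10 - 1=-14*a^2 - 16*a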